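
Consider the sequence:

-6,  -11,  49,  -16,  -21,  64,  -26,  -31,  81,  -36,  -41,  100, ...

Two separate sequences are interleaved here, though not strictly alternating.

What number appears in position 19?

Positions follow the repeating pattern AAB; grouping by letter gives 2 tracks.
Stream A = -6, -11, -16, -21, -26, -31, -36, -41: arithmetic, step −5.
Stream B = 49, 64, 81, 100: perfect squares starting at 7².
The 19th slot belongs to stream A; its 13th term is -66.

-66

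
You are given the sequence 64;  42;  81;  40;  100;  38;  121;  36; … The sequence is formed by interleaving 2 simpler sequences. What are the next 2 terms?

144, 34

Taking every 2nd term gives 2 separate tracks.
Track A: 64, 81, 100, 121 (consecutive squares n² from n = 8).
Track B: 42, 40, 38, 36 (arithmetic, step −2).
Position 9 → track A, term 5 = 144.
Term 10 comes from track B (its 5th entry): 34.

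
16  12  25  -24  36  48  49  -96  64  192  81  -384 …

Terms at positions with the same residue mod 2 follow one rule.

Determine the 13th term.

100

The terms cycle through 2 interleaved subsequences.
Stream A = 16, 25, 36, 49, 64, 81: consecutive squares n² from n = 4.
Stream B = 12, -24, 48, -96, 192, -384: multiplying by -2 each time.
The 13th slot belongs to stream A; its 7th term is 100.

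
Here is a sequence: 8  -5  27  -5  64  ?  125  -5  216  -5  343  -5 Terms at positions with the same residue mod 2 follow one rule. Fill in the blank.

Split by position mod 2 into 2 tracks.
Track A = 8, 27, 64, 125, 216, 343: consecutive cubes n³ from n = 2.
Track B = -5, -5, ?, -5, -5, -5: the constant sequence -5.
Filling track B at index 3 by its rule yields -5.

-5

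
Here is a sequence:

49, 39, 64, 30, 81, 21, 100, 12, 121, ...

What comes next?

Positions 1, 3, 5, … form one subsequence and positions 2, 4, 6, … form another.
Track A: 49, 64, 81, 100, 121 (perfect squares starting at 7²).
Track B: 39, 30, 21, 12 (arithmetic, step −9).
Position 10 falls in track B as its term 5, giving 3.

3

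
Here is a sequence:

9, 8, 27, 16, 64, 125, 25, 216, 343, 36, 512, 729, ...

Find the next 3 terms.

Positions follow the repeating pattern ABB; grouping by letter gives 2 tracks.
Track A: 9, 16, 25, 36. Consecutive squares n² from n = 3.
Track B: 8, 27, 64, 125, 216, 343, 512, 729. Perfect cubes starting at 2³.
Term 13 comes from track A (its 5th entry): 49.
The 14th slot belongs to track B; its 9th term is 1000.
Position 15 falls in track B as its term 10, giving 1331.

49, 1000, 1331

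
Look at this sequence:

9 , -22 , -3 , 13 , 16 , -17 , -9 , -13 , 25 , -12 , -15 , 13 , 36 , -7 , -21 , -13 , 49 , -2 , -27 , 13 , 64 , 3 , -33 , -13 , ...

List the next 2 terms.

Split by position mod 4: positions 1, 5, 9, … form one track, and each other residue class forms its own.
Stream A: 9, 16, 25, 36, 49, 64 — the squares 3², 4², 5², ….
Stream B: -22, -17, -12, -7, -2, 3 — linear: a_n = -27 + 5·n.
Stream C: -3, -9, -15, -21, -27, -33 — linear: a_n = 3 − 6·n.
Stream D: 13, -13, 13, -13, 13, -13 — oscillating between 13 and -13.
The 25th slot belongs to stream A; its 7th term is 81.
Term 26 comes from stream B (its 7th entry): 8.

81, 8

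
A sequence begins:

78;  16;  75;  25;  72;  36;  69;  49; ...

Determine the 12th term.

81

The terms cycle through 2 interleaved subsequences.
Track A: 78, 75, 72, 69. Arithmetic, step −3.
Track B: 16, 25, 36, 49. Perfect squares starting at 4².
Position 12 falls in track B as its term 6, giving 81.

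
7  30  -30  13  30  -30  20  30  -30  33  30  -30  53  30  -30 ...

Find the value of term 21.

-30

Positions follow the repeating pattern ABB; grouping by letter gives 2 tracks.
Stream A is 7, 13, 20, 33, 53, which is Fibonacci-style (each term is the sum of the two before it).
Stream B is 30, -30, 30, -30, 30, -30, 30, -30, 30, -30, which is the oscillation 30·(−1)^(n+1).
Term 21 comes from stream B (its 14th entry): -30.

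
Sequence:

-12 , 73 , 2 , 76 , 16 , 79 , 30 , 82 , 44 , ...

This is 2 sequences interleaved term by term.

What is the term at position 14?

91

Odd-indexed and even-indexed terms follow separate rules.
Stream A: -12, 2, 16, 30, 44. Arithmetic, step +14.
Stream B: 73, 76, 79, 82. Arithmetic, step +3.
The 14th slot belongs to stream B; its 7th term is 91.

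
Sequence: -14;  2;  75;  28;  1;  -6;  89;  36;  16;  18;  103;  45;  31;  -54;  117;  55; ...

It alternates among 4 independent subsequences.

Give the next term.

46

Split by position mod 4: positions 1, 5, 9, … form one track, and each other residue class forms its own.
Track A: -14, 1, 16, 31 — adding 15 each time.
Track B: 2, -6, 18, -54 — multiplying by -3 each time.
Track C: 75, 89, 103, 117 — adding 14 each time.
Track D: 28, 36, 45, 55 — triangular numbers starting at T_7.
Position 17 falls in track A as its term 5, giving 46.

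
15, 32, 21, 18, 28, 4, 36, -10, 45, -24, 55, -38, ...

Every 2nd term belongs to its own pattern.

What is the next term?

Odd-indexed and even-indexed terms follow separate rules.
Stream A: 15, 21, 28, 36, 45, 55 — the triangular numbers T_5, T_6, ….
Stream B: 32, 18, 4, -10, -24, -38 — arithmetic with common difference −14.
Term 13 comes from stream A (its 7th entry): 66.

66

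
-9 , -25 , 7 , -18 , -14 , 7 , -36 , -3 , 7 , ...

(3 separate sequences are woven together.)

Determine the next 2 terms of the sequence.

-72, 8

Split by position mod 3: positions 1, 4, 7, … form one track, and each other residue class forms its own.
Stream A: -9, -18, -36 — geometric with ratio 2.
Stream B: -25, -14, -3 — adding 11 each time.
Stream C: 7, 7, 7 — constant 7.
Position 10 falls in stream A as its term 4, giving -72.
Position 11 → stream B, term 4 = 8.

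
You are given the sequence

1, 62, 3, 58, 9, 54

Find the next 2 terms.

27, 50

Positions 1, 3, 5, … form one subsequence and positions 2, 4, 6, … form another.
Stream A: 1, 3, 9 — powers 3^0, 3^1, 3^2, ….
Stream B: 62, 58, 54 — subtracting 4 each time.
Position 7 → stream A, term 4 = 27.
Position 8 falls in stream B as its term 4, giving 50.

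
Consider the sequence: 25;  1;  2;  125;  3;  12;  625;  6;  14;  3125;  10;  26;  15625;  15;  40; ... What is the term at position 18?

66

Split by position mod 3: positions 1, 4, 7, … form one track, and each other residue class forms its own.
Track A = 25, 125, 625, 3125, 15625: powers of 5.
Track B = 1, 3, 6, 10, 15: triangular numbers starting at T_1.
Track C = 2, 12, 14, 26, 40: a Fibonacci-like recurrence a_n = a_{n-1} + a_{n-2}.
The 18th slot belongs to track C; its 6th term is 66.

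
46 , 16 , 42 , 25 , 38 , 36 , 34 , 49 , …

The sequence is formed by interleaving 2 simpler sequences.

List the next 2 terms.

30, 64

Taking every 2nd term gives 2 separate tracks.
Track A is 46, 42, 38, 34, which is subtracting 4 each time.
Track B is 16, 25, 36, 49, which is perfect squares starting at 4².
Term 9 comes from track A (its 5th entry): 30.
Position 10 falls in track B as its term 5, giving 64.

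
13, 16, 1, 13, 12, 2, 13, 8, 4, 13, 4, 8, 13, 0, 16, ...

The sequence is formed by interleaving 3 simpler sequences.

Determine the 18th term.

32

The terms cycle through 3 interleaved subsequences.
Stream A = 13, 13, 13, 13, 13: always 13.
Stream B = 16, 12, 8, 4, 0: linear: a_n = 20 − 4·n.
Stream C = 1, 2, 4, 8, 16: powers 2^0, 2^1, 2^2, ….
Position 18 → stream C, term 6 = 32.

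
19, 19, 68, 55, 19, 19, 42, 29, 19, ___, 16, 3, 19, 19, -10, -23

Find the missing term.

19

Reading positions in blocks of 4 reveals the pattern AABB — 2 tracks woven together.
Subsequence A is 19, 19, 19, 19, 19, ?, 19, 19, which is constant 19.
Subsequence B is 68, 55, 42, 29, 16, 3, -10, -23, which is linear: a_n = 81 − 13·n.
Subsequence A's pattern makes the blank 19.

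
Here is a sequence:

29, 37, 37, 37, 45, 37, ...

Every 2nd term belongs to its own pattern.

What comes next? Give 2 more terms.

53, 37

Split by position mod 2 into 2 tracks.
Stream A is 29, 37, 45, which is arithmetic with common difference +8.
Stream B is 37, 37, 37, which is always 37.
The 7th slot belongs to stream A; its 4th term is 53.
Position 8 → stream B, term 4 = 37.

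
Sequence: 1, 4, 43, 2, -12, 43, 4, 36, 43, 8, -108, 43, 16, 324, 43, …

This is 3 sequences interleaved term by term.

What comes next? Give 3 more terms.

32, -972, 43

Split by position mod 3 into 3 tracks.
Subsequence A is 1, 2, 4, 8, 16, which is successive powers of 2.
Subsequence B is 4, -12, 36, -108, 324, which is multiplying by -3 each time.
Subsequence C is 43, 43, 43, 43, 43, which is constant 43.
Position 16 falls in subsequence A as its term 6, giving 32.
Term 17 comes from subsequence B (its 6th entry): -972.
The 18th slot belongs to subsequence C; its 6th term is 43.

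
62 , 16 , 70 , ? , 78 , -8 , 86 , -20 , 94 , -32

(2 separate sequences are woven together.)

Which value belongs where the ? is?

4

Odd-indexed and even-indexed terms follow separate rules.
Subsequence A: 62, 70, 78, 86, 94 (adding 8 each time).
Subsequence B: 16, ?, -8, -20, -32 (subtracting 12 each time).
The gap is subsequence B's term 2; the rule gives 4.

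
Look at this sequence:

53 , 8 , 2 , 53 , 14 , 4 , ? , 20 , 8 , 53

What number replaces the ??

53

Split by position mod 3: positions 1, 4, 7, … form one track, and each other residue class forms its own.
Track A = 53, 53, ?, 53: the constant sequence 53.
Track B = 8, 14, 20: adding 6 each time.
Track C = 2, 4, 8: geometric with ratio 2.
The gap is track A's term 3; the rule gives 53.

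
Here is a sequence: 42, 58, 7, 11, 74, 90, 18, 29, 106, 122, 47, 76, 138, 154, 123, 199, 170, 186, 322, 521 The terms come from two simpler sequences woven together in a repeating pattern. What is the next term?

202

The slot pattern repeats as AABB (period 4), so there are 2 interleaved tracks.
Stream A: 42, 58, 74, 90, 106, 122, 138, 154, 170, 186 — adding 16 each time.
Stream B: 7, 11, 18, 29, 47, 76, 123, 199, 322, 521 — a Fibonacci-like recurrence a_n = a_{n-1} + a_{n-2}.
Term 21 comes from stream A (its 11th entry): 202.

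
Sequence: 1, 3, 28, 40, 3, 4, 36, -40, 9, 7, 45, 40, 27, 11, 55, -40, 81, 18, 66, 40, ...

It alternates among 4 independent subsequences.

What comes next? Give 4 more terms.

Read the sequence 4 terms at a time; column i is its own pattern.
Track A: 1, 3, 9, 27, 81 — powers 3^0, 3^1, 3^2, ….
Track B: 3, 4, 7, 11, 18 — a Fibonacci-like recurrence a_n = a_{n-1} + a_{n-2}.
Track C: 28, 36, 45, 55, 66 — triangular numbers n(n+1)/2 for n = 7, 8, ….
Track D: 40, -40, 40, -40, 40 — the oscillation 40·(−1)^(n+1).
Term 21 comes from track A (its 6th entry): 243.
Position 22 falls in track B as its term 6, giving 29.
Term 23 comes from track C (its 6th entry): 78.
Position 24 → track D, term 6 = -40.

243, 29, 78, -40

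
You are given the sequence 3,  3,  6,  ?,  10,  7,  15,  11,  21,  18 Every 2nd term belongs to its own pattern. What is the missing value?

4

The terms cycle through 2 interleaved subsequences.
Track A: 3, 6, 10, 15, 21 — the triangular numbers T_2, T_3, ….
Track B: 3, ?, 7, 11, 18 — a Fibonacci-like recurrence a_n = a_{n-1} + a_{n-2}.
Filling track B at index 2 by its rule yields 4.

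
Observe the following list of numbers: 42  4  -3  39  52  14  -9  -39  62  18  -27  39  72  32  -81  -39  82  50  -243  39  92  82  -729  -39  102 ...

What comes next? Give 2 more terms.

132, -2187

Read the sequence 4 terms at a time; column i is its own pattern.
Track A: 42, 52, 62, 72, 82, 92, 102 — arithmetic, step +10.
Track B: 4, 14, 18, 32, 50, 82 — a Fibonacci-like recurrence a_n = a_{n-1} + a_{n-2}.
Track C: -3, -9, -27, -81, -243, -729 — geometric, ×3 each step.
Track D: 39, -39, 39, -39, 39, -39 — the oscillation 39·(−1)^(n+1).
The 26th slot belongs to track B; its 7th term is 132.
The 27th slot belongs to track C; its 7th term is -2187.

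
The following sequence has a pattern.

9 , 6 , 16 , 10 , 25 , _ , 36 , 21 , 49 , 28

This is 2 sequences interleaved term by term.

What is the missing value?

The terms cycle through 2 interleaved subsequences.
Stream A: 9, 16, 25, 36, 49 (consecutive squares n² from n = 3).
Stream B: 6, 10, ?, 21, 28 (triangular numbers starting at T_3).
Stream B's pattern makes the blank 15.

15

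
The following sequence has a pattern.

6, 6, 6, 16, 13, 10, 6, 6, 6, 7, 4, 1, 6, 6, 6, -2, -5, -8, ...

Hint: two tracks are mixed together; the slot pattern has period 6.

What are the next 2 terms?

6, 6

Reading positions in blocks of 6 reveals the pattern AAABBB — 2 tracks woven together.
Subsequence A: 6, 6, 6, 6, 6, 6, 6, 6, 6 (constant 6).
Subsequence B: 16, 13, 10, 7, 4, 1, -2, -5, -8 (linear: a_n = 19 − 3·n).
Position 19 falls in subsequence A as its term 10, giving 6.
Position 20 → subsequence A, term 11 = 6.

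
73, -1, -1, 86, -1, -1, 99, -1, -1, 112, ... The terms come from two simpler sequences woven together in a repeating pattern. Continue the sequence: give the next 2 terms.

Reading positions in blocks of 3 reveals the pattern ABB — 2 tracks woven together.
Track A: 73, 86, 99, 112 (arithmetic with common difference +13).
Track B: -1, -1, -1, -1, -1, -1 (always -1).
Term 11 comes from track B (its 7th entry): -1.
The 12th slot belongs to track B; its 8th term is -1.

-1, -1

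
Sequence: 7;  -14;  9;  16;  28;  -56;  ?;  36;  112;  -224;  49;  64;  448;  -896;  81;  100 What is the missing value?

Positions follow the repeating pattern AABB; grouping by letter gives 2 tracks.
Track A is 7, -14, 28, -56, 112, -224, 448, -896, which is a geometric progression (common ratio -2).
Track B is 9, 16, ?, 36, 49, 64, 81, 100, which is consecutive squares n² from n = 3.
Track B's pattern makes the blank 25.

25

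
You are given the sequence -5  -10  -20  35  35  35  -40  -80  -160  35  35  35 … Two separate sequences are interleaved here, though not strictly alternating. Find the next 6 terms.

Reading positions in blocks of 6 reveals the pattern AAABBB — 2 tracks woven together.
Subsequence A is -5, -10, -20, -40, -80, -160, which is geometric with ratio 2.
Subsequence B is 35, 35, 35, 35, 35, 35, which is the constant sequence 35.
Position 13 falls in subsequence A as its term 7, giving -320.
Position 14 falls in subsequence A as its term 8, giving -640.
The 15th slot belongs to subsequence A; its 9th term is -1280.
Position 16 falls in subsequence B as its term 7, giving 35.
Position 17 falls in subsequence B as its term 8, giving 35.
The 18th slot belongs to subsequence B; its 9th term is 35.

-320, -640, -1280, 35, 35, 35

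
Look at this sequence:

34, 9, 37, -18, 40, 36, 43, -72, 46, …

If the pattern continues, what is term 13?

The terms cycle through 2 interleaved subsequences.
Subsequence A: 34, 37, 40, 43, 46 — linear: a_n = 31 + 3·n.
Subsequence B: 9, -18, 36, -72 — geometric with ratio -2.
Position 13 falls in subsequence A as its term 7, giving 52.

52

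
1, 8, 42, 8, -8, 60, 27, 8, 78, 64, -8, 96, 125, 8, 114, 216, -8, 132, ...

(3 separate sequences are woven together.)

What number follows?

The terms cycle through 3 interleaved subsequences.
Track A: 1, 8, 27, 64, 125, 216 — perfect cubes starting at 1³.
Track B: 8, -8, 8, -8, 8, -8 — the oscillation 8·(−1)^(n+1).
Track C: 42, 60, 78, 96, 114, 132 — arithmetic with common difference +18.
Position 19 → track A, term 7 = 343.

343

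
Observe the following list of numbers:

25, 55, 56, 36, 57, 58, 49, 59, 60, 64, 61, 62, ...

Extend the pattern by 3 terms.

81, 63, 64

The slot pattern repeats as ABB (period 3), so there are 2 interleaved tracks.
Track A: 25, 36, 49, 64 — perfect squares starting at 5².
Track B: 55, 56, 57, 58, 59, 60, 61, 62 — adding 1 each time.
Position 13 falls in track A as its term 5, giving 81.
Position 14 → track B, term 9 = 63.
Position 15 falls in track B as its term 10, giving 64.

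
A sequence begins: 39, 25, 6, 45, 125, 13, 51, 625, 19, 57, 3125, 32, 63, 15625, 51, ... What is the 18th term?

Split by position mod 3 into 3 tracks.
Track A: 39, 45, 51, 57, 63 (arithmetic, step +6).
Track B: 25, 125, 625, 3125, 15625 (powers of 5).
Track C: 6, 13, 19, 32, 51 (a Fibonacci-like recurrence a_n = a_{n-1} + a_{n-2}).
Term 18 comes from track C (its 6th entry): 83.

83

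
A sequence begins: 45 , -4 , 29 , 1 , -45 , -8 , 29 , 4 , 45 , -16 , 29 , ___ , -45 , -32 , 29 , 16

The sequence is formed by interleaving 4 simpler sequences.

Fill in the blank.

9

Taking every 4th term gives 4 separate tracks.
Subsequence A = 45, -45, 45, -45: oscillating between 45 and -45.
Subsequence B = -4, -8, -16, -32: multiplying by 2 each time.
Subsequence C = 29, 29, 29, 29: constant 29.
Subsequence D = 1, 4, ?, 16: the squares 1², 2², 3², ….
Subsequence D's pattern makes the blank 9.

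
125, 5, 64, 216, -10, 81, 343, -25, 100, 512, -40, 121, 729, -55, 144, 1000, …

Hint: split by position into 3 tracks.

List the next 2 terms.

-70, 169

Taking every 3rd term gives 3 separate tracks.
Subsequence A: 125, 216, 343, 512, 729, 1000 — consecutive cubes n³ from n = 5.
Subsequence B: 5, -10, -25, -40, -55 — arithmetic with common difference −15.
Subsequence C: 64, 81, 100, 121, 144 — perfect squares starting at 8².
Term 17 comes from subsequence B (its 6th entry): -70.
Position 18 falls in subsequence C as its term 6, giving 169.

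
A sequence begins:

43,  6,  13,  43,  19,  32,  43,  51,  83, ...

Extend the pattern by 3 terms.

43, 134, 217

Reading positions in blocks of 3 reveals the pattern ABB — 2 tracks woven together.
Track A: 43, 43, 43 — constant 43.
Track B: 6, 13, 19, 32, 51, 83 — each term equals the sum of the previous two.
The 10th slot belongs to track A; its 4th term is 43.
Position 11 → track B, term 7 = 134.
The 12th slot belongs to track B; its 8th term is 217.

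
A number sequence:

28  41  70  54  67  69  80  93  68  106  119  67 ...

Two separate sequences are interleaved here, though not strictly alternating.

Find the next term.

132

Reading positions in blocks of 3 reveals the pattern AAB — 2 tracks woven together.
Subsequence A: 28, 41, 54, 67, 80, 93, 106, 119 — linear: a_n = 15 + 13·n.
Subsequence B: 70, 69, 68, 67 — subtracting 1 each time.
Position 13 → subsequence A, term 9 = 132.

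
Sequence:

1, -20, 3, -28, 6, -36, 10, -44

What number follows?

Odd-indexed and even-indexed terms follow separate rules.
Track A: 1, 3, 6, 10 (triangular numbers n(n+1)/2 for n = 1, 2, …).
Track B: -20, -28, -36, -44 (subtracting 8 each time).
The 9th slot belongs to track A; its 5th term is 15.

15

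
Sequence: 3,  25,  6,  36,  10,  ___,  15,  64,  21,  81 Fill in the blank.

Split by position mod 2 into 2 tracks.
Track A: 3, 6, 10, 15, 21 (triangular numbers n(n+1)/2 for n = 2, 3, …).
Track B: 25, 36, ?, 64, 81 (perfect squares starting at 5²).
So the missing entry in track B is 49.

49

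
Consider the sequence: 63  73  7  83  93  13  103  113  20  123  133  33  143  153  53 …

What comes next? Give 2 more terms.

163, 173

The slot pattern repeats as AAB (period 3), so there are 2 interleaved tracks.
Stream A: 63, 73, 83, 93, 103, 113, 123, 133, 143, 153 (arithmetic with common difference +10).
Stream B: 7, 13, 20, 33, 53 (Fibonacci-style (each term is the sum of the two before it)).
Position 16 falls in stream A as its term 11, giving 163.
The 17th slot belongs to stream A; its 12th term is 173.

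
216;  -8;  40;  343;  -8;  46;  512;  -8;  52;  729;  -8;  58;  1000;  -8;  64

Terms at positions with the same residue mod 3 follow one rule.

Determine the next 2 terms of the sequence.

Split by position mod 3: positions 1, 4, 7, … form one track, and each other residue class forms its own.
Track A = 216, 343, 512, 729, 1000: perfect cubes starting at 6³.
Track B = -8, -8, -8, -8, -8: always -8.
Track C = 40, 46, 52, 58, 64: linear: a_n = 34 + 6·n.
The 16th slot belongs to track A; its 6th term is 1331.
The 17th slot belongs to track B; its 6th term is -8.

1331, -8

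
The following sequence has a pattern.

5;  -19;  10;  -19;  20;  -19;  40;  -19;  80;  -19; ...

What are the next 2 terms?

160, -19

Taking every 2nd term gives 2 separate tracks.
Stream A is 5, 10, 20, 40, 80, which is a geometric progression (common ratio 2).
Stream B is -19, -19, -19, -19, -19, which is constant -19.
Position 11 falls in stream A as its term 6, giving 160.
The 12th slot belongs to stream B; its 6th term is -19.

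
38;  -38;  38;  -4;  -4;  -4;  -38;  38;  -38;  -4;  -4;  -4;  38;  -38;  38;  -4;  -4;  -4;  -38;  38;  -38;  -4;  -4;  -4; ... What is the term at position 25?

Reading positions in blocks of 6 reveals the pattern AAABBB — 2 tracks woven together.
Track A: 38, -38, 38, -38, 38, -38, 38, -38, 38, -38, 38, -38 (oscillating between 38 and -38).
Track B: -4, -4, -4, -4, -4, -4, -4, -4, -4, -4, -4, -4 (the constant sequence -4).
Term 25 comes from track A (its 13th entry): 38.

38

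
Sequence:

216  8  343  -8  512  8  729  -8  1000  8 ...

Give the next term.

Odd-indexed and even-indexed terms follow separate rules.
Subsequence A = 216, 343, 512, 729, 1000: perfect cubes starting at 6³.
Subsequence B = 8, -8, 8, -8, 8: the oscillation 8·(−1)^(n+1).
Position 11 → subsequence A, term 6 = 1331.

1331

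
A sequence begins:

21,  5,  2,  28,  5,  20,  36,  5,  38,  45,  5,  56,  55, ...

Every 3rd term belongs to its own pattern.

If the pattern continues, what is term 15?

74

Taking every 3rd term gives 3 separate tracks.
Subsequence A is 21, 28, 36, 45, 55, which is triangular numbers starting at T_6.
Subsequence B is 5, 5, 5, 5, which is the constant sequence 5.
Subsequence C is 2, 20, 38, 56, which is linear: a_n = -16 + 18·n.
Position 15 → subsequence C, term 5 = 74.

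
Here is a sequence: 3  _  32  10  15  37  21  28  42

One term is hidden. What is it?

Reading positions in blocks of 3 reveals the pattern AAB — 2 tracks woven together.
Track A: 3, ?, 10, 15, 21, 28 — triangular numbers starting at T_2.
Track B: 32, 37, 42 — arithmetic, step +5.
The gap is track A's term 2; the rule gives 6.

6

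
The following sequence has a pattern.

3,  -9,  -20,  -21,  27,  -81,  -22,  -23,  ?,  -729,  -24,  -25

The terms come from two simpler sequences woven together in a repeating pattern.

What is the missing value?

243

Positions follow the repeating pattern AABB; grouping by letter gives 2 tracks.
Track A = 3, -9, 27, -81, ?, -729: multiplying by -3 each time.
Track B = -20, -21, -22, -23, -24, -25: linear: a_n = -19 − n.
Filling track A at index 5 by its rule yields 243.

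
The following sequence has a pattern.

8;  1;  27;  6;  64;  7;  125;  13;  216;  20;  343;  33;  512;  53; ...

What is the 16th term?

The terms cycle through 2 interleaved subsequences.
Track A: 8, 27, 64, 125, 216, 343, 512 — the cubes 2³, 3³, 4³, ….
Track B: 1, 6, 7, 13, 20, 33, 53 — Fibonacci-style (each term is the sum of the two before it).
The 16th slot belongs to track B; its 8th term is 86.

86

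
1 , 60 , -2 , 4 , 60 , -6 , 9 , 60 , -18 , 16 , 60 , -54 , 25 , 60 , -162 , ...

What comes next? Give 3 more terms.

36, 60, -486

Split by position mod 3: positions 1, 4, 7, … form one track, and each other residue class forms its own.
Track A is 1, 4, 9, 16, 25, which is the squares 1², 2², 3², ….
Track B is 60, 60, 60, 60, 60, which is constant 60.
Track C is -2, -6, -18, -54, -162, which is a geometric progression (common ratio 3).
Term 16 comes from track A (its 6th entry): 36.
Position 17 falls in track B as its term 6, giving 60.
Term 18 comes from track C (its 6th entry): -486.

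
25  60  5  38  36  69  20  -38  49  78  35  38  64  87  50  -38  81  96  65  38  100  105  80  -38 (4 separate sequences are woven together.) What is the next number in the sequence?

121

Split by position mod 4: positions 1, 5, 9, … form one track, and each other residue class forms its own.
Stream A = 25, 36, 49, 64, 81, 100: consecutive squares n² from n = 5.
Stream B = 60, 69, 78, 87, 96, 105: linear: a_n = 51 + 9·n.
Stream C = 5, 20, 35, 50, 65, 80: arithmetic, step +15.
Stream D = 38, -38, 38, -38, 38, -38: alternating ±38.
Term 25 comes from stream A (its 7th entry): 121.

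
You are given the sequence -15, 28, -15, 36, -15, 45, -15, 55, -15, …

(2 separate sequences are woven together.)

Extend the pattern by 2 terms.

66, -15

Odd-indexed and even-indexed terms follow separate rules.
Track A is -15, -15, -15, -15, -15, which is constant -15.
Track B is 28, 36, 45, 55, which is triangular numbers n(n+1)/2 for n = 7, 8, ….
The 10th slot belongs to track B; its 5th term is 66.
Position 11 → track A, term 6 = -15.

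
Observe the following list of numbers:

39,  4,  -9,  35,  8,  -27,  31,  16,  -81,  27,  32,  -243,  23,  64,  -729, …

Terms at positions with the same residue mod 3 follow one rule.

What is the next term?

19

Split by position mod 3: positions 1, 4, 7, … form one track, and each other residue class forms its own.
Subsequence A is 39, 35, 31, 27, 23, which is arithmetic with common difference −4.
Subsequence B is 4, 8, 16, 32, 64, which is successive powers of 2.
Subsequence C is -9, -27, -81, -243, -729, which is geometric, ×3 each step.
Position 16 falls in subsequence A as its term 6, giving 19.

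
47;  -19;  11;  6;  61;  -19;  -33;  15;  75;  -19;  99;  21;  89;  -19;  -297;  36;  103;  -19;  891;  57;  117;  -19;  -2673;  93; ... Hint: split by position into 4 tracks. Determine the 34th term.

-19

Taking every 4th term gives 4 separate tracks.
Subsequence A is 47, 61, 75, 89, 103, 117, which is arithmetic with common difference +14.
Subsequence B is -19, -19, -19, -19, -19, -19, which is always -19.
Subsequence C is 11, -33, 99, -297, 891, -2673, which is a geometric progression (common ratio -3).
Subsequence D is 6, 15, 21, 36, 57, 93, which is a Fibonacci-like recurrence a_n = a_{n-1} + a_{n-2}.
Position 34 → subsequence B, term 9 = -19.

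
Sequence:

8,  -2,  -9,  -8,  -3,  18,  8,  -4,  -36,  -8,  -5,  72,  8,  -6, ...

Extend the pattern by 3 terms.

Split by position mod 3 into 3 tracks.
Stream A: 8, -8, 8, -8, 8 — alternating ±8.
Stream B: -2, -3, -4, -5, -6 — linear: a_n = -1 − n.
Stream C: -9, 18, -36, 72 — multiplying by -2 each time.
The 15th slot belongs to stream C; its 5th term is -144.
Position 16 falls in stream A as its term 6, giving -8.
Position 17 falls in stream B as its term 6, giving -7.

-144, -8, -7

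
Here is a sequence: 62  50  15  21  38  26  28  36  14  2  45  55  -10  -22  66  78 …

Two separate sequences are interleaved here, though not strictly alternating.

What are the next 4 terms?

-34, -46, 91, 105

Positions follow the repeating pattern AABB; grouping by letter gives 2 tracks.
Track A: 62, 50, 38, 26, 14, 2, -10, -22 — arithmetic, step −12.
Track B: 15, 21, 28, 36, 45, 55, 66, 78 — the triangular numbers T_5, T_6, ….
The 17th slot belongs to track A; its 9th term is -34.
Position 18 falls in track A as its term 10, giving -46.
Term 19 comes from track B (its 9th entry): 91.
Term 20 comes from track B (its 10th entry): 105.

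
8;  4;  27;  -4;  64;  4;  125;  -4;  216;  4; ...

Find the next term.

Taking every 2nd term gives 2 separate tracks.
Stream A: 8, 27, 64, 125, 216. Consecutive cubes n³ from n = 2.
Stream B: 4, -4, 4, -4, 4. Alternating ±4.
Position 11 falls in stream A as its term 6, giving 343.

343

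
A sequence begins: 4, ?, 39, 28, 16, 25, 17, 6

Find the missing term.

9

Reading positions in blocks of 4 reveals the pattern AABB — 2 tracks woven together.
Track A = 4, ?, 16, 25: consecutive squares n² from n = 2.
Track B = 39, 28, 17, 6: subtracting 11 each time.
Track A's pattern makes the blank 9.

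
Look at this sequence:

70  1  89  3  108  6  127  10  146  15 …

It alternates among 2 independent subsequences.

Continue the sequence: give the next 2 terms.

Split by position mod 2 into 2 tracks.
Subsequence A: 70, 89, 108, 127, 146. Linear: a_n = 51 + 19·n.
Subsequence B: 1, 3, 6, 10, 15. The triangular numbers T_1, T_2, ….
Term 11 comes from subsequence A (its 6th entry): 165.
The 12th slot belongs to subsequence B; its 6th term is 21.

165, 21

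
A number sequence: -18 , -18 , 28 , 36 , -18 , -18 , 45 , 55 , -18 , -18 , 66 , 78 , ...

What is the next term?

The slot pattern repeats as AABB (period 4), so there are 2 interleaved tracks.
Stream A: -18, -18, -18, -18, -18, -18 (the constant sequence -18).
Stream B: 28, 36, 45, 55, 66, 78 (triangular numbers n(n+1)/2 for n = 7, 8, …).
Term 13 comes from stream A (its 7th entry): -18.

-18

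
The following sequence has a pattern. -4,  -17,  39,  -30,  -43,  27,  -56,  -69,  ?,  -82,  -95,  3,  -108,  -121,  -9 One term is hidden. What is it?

15

Positions follow the repeating pattern AAB; grouping by letter gives 2 tracks.
Track A: -4, -17, -30, -43, -56, -69, -82, -95, -108, -121 (arithmetic, step −13).
Track B: 39, 27, ?, 3, -9 (arithmetic, step −12).
The gap is track B's term 3; the rule gives 15.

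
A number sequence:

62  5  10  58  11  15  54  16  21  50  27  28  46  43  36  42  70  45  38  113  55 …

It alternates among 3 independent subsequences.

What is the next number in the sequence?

34

Split by position mod 3: positions 1, 4, 7, … form one track, and each other residue class forms its own.
Track A is 62, 58, 54, 50, 46, 42, 38, which is arithmetic with common difference −4.
Track B is 5, 11, 16, 27, 43, 70, 113, which is a Fibonacci-like recurrence a_n = a_{n-1} + a_{n-2}.
Track C is 10, 15, 21, 28, 36, 45, 55, which is the triangular numbers T_4, T_5, ….
Position 22 → track A, term 8 = 34.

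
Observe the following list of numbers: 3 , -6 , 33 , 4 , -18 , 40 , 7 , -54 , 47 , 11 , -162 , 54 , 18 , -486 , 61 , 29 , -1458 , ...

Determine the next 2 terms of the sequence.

68, 47

Split by position mod 3: positions 1, 4, 7, … form one track, and each other residue class forms its own.
Track A: 3, 4, 7, 11, 18, 29 — a Fibonacci-like recurrence a_n = a_{n-1} + a_{n-2}.
Track B: -6, -18, -54, -162, -486, -1458 — geometric with ratio 3.
Track C: 33, 40, 47, 54, 61 — arithmetic, step +7.
Position 18 falls in track C as its term 6, giving 68.
The 19th slot belongs to track A; its 7th term is 47.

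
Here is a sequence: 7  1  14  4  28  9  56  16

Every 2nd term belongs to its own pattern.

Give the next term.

Positions 1, 3, 5, … form one subsequence and positions 2, 4, 6, … form another.
Track A is 7, 14, 28, 56, which is geometric with ratio 2.
Track B is 1, 4, 9, 16, which is the squares 1², 2², 3², ….
Position 9 falls in track A as its term 5, giving 112.

112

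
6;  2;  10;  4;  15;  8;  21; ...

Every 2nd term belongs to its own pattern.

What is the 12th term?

Split by position mod 2 into 2 tracks.
Stream A: 6, 10, 15, 21. The triangular numbers T_3, T_4, ….
Stream B: 2, 4, 8. Powers 2^1, 2^2, 2^3, ….
Position 12 falls in stream B as its term 6, giving 64.

64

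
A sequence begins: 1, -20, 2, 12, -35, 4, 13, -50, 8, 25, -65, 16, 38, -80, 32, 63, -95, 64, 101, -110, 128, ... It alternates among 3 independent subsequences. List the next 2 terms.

164, -125

Read the sequence 3 terms at a time; column i is its own pattern.
Track A: 1, 12, 13, 25, 38, 63, 101 — Fibonacci-style (each term is the sum of the two before it).
Track B: -20, -35, -50, -65, -80, -95, -110 — linear: a_n = -5 − 15·n.
Track C: 2, 4, 8, 16, 32, 64, 128 — powers 2^1, 2^2, 2^3, ….
Position 22 → track A, term 8 = 164.
Position 23 → track B, term 8 = -125.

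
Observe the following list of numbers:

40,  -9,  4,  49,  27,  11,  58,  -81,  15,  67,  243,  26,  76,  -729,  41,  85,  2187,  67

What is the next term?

Split by position mod 3 into 3 tracks.
Track A is 40, 49, 58, 67, 76, 85, which is adding 9 each time.
Track B is -9, 27, -81, 243, -729, 2187, which is geometric, ×-3 each step.
Track C is 4, 11, 15, 26, 41, 67, which is each term equals the sum of the previous two.
Position 19 falls in track A as its term 7, giving 94.

94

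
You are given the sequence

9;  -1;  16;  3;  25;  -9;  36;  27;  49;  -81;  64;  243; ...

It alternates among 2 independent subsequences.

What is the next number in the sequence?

The terms cycle through 2 interleaved subsequences.
Stream A: 9, 16, 25, 36, 49, 64 — perfect squares starting at 3².
Stream B: -1, 3, -9, 27, -81, 243 — a geometric progression (common ratio -3).
Position 13 → stream A, term 7 = 81.

81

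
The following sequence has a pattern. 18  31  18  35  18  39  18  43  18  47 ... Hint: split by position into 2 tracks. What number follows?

18

Positions 1, 3, 5, … form one subsequence and positions 2, 4, 6, … form another.
Track A is 18, 18, 18, 18, 18, which is always 18.
Track B is 31, 35, 39, 43, 47, which is adding 4 each time.
Term 11 comes from track A (its 6th entry): 18.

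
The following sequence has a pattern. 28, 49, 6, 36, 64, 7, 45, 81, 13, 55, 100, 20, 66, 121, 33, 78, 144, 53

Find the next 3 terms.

The terms cycle through 3 interleaved subsequences.
Stream A: 28, 36, 45, 55, 66, 78 (triangular numbers starting at T_7).
Stream B: 49, 64, 81, 100, 121, 144 (the squares 7², 8², 9², …).
Stream C: 6, 7, 13, 20, 33, 53 (each term equals the sum of the previous two).
Term 19 comes from stream A (its 7th entry): 91.
Position 20 → stream B, term 7 = 169.
Position 21 falls in stream C as its term 7, giving 86.

91, 169, 86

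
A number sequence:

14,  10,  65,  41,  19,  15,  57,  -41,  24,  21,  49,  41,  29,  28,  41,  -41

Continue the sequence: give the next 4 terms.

Read the sequence 4 terms at a time; column i is its own pattern.
Subsequence A: 14, 19, 24, 29 (linear: a_n = 9 + 5·n).
Subsequence B: 10, 15, 21, 28 (triangular numbers starting at T_4).
Subsequence C: 65, 57, 49, 41 (arithmetic, step −8).
Subsequence D: 41, -41, 41, -41 (alternating ±41).
Term 17 comes from subsequence A (its 5th entry): 34.
The 18th slot belongs to subsequence B; its 5th term is 36.
Term 19 comes from subsequence C (its 5th entry): 33.
The 20th slot belongs to subsequence D; its 5th term is 41.

34, 36, 33, 41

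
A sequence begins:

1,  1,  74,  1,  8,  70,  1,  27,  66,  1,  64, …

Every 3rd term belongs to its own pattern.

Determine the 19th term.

Taking every 3rd term gives 3 separate tracks.
Track A = 1, 1, 1, 1: the constant sequence 1.
Track B = 1, 8, 27, 64: consecutive cubes n³ from n = 1.
Track C = 74, 70, 66: arithmetic, step −4.
Position 19 → track A, term 7 = 1.

1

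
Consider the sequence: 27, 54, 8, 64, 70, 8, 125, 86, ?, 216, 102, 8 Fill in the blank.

8

The terms cycle through 3 interleaved subsequences.
Track A: 27, 64, 125, 216 (consecutive cubes n³ from n = 3).
Track B: 54, 70, 86, 102 (linear: a_n = 38 + 16·n).
Track C: 8, 8, ?, 8 (constant 8).
So the missing entry in track C is 8.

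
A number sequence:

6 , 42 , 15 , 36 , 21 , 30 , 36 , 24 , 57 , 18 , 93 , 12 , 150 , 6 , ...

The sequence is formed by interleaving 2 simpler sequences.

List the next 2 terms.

Taking every 2nd term gives 2 separate tracks.
Track A: 6, 15, 21, 36, 57, 93, 150. Each term equals the sum of the previous two.
Track B: 42, 36, 30, 24, 18, 12, 6. Arithmetic with common difference −6.
Position 15 → track A, term 8 = 243.
Position 16 falls in track B as its term 8, giving 0.

243, 0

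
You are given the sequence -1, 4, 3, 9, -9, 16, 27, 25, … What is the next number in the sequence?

Positions 1, 3, 5, … form one subsequence and positions 2, 4, 6, … form another.
Subsequence A = -1, 3, -9, 27: multiplying by -3 each time.
Subsequence B = 4, 9, 16, 25: the squares 2², 3², 4², ….
Position 9 falls in subsequence A as its term 5, giving -81.

-81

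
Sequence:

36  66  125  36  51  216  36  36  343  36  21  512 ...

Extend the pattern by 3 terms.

Split by position mod 3 into 3 tracks.
Subsequence A: 36, 36, 36, 36 (the constant sequence 36).
Subsequence B: 66, 51, 36, 21 (arithmetic, step −15).
Subsequence C: 125, 216, 343, 512 (the cubes 5³, 6³, 7³, …).
Position 13 falls in subsequence A as its term 5, giving 36.
Term 14 comes from subsequence B (its 5th entry): 6.
The 15th slot belongs to subsequence C; its 5th term is 729.

36, 6, 729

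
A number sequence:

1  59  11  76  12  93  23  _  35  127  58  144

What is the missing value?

Taking every 2nd term gives 2 separate tracks.
Stream A: 1, 11, 12, 23, 35, 58. Fibonacci-style (each term is the sum of the two before it).
Stream B: 59, 76, 93, ?, 127, 144. Adding 17 each time.
Filling stream B at index 4 by its rule yields 110.

110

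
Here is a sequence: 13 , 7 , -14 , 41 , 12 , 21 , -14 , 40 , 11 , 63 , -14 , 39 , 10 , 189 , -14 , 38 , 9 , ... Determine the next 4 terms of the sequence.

Taking every 4th term gives 4 separate tracks.
Track A is 13, 12, 11, 10, 9, which is subtracting 1 each time.
Track B is 7, 21, 63, 189, which is multiplying by 3 each time.
Track C is -14, -14, -14, -14, which is the constant sequence -14.
Track D is 41, 40, 39, 38, which is linear: a_n = 42 − n.
Term 18 comes from track B (its 5th entry): 567.
Position 19 → track C, term 5 = -14.
Position 20 falls in track D as its term 5, giving 37.
Term 21 comes from track A (its 6th entry): 8.

567, -14, 37, 8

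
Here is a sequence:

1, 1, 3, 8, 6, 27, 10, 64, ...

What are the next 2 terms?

15, 125

Taking every 2nd term gives 2 separate tracks.
Stream A: 1, 3, 6, 10 (triangular numbers n(n+1)/2 for n = 1, 2, …).
Stream B: 1, 8, 27, 64 (perfect cubes starting at 1³).
The 9th slot belongs to stream A; its 5th term is 15.
The 10th slot belongs to stream B; its 5th term is 125.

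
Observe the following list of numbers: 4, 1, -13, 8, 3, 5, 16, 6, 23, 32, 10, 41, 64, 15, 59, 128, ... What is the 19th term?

256

Split by position mod 3 into 3 tracks.
Stream A is 4, 8, 16, 32, 64, 128, which is successive powers of 2.
Stream B is 1, 3, 6, 10, 15, which is triangular numbers n(n+1)/2 for n = 1, 2, ….
Stream C is -13, 5, 23, 41, 59, which is linear: a_n = -31 + 18·n.
The 19th slot belongs to stream A; its 7th term is 256.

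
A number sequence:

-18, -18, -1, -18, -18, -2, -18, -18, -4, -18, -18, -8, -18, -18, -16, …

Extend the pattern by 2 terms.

-18, -18

Reading positions in blocks of 3 reveals the pattern AAB — 2 tracks woven together.
Subsequence A: -18, -18, -18, -18, -18, -18, -18, -18, -18, -18 (the constant sequence -18).
Subsequence B: -1, -2, -4, -8, -16 (geometric, ×2 each step).
Position 16 → subsequence A, term 11 = -18.
Position 17 → subsequence A, term 12 = -18.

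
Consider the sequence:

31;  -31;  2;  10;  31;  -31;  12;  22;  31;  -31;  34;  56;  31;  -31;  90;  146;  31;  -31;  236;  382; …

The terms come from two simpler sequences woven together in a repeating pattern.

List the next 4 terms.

Reading positions in blocks of 4 reveals the pattern AABB — 2 tracks woven together.
Track A = 31, -31, 31, -31, 31, -31, 31, -31, 31, -31: oscillating between 31 and -31.
Track B = 2, 10, 12, 22, 34, 56, 90, 146, 236, 382: a Fibonacci-like recurrence a_n = a_{n-1} + a_{n-2}.
Position 21 falls in track A as its term 11, giving 31.
The 22nd slot belongs to track A; its 12th term is -31.
Term 23 comes from track B (its 11th entry): 618.
Term 24 comes from track B (its 12th entry): 1000.

31, -31, 618, 1000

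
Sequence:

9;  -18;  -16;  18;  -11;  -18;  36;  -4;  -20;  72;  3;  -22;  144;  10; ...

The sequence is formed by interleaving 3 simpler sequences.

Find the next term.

Split by position mod 3: positions 1, 4, 7, … form one track, and each other residue class forms its own.
Track A: 9, 18, 36, 72, 144. Geometric, ×2 each step.
Track B: -18, -11, -4, 3, 10. Linear: a_n = -25 + 7·n.
Track C: -16, -18, -20, -22. Subtracting 2 each time.
Position 15 → track C, term 5 = -24.

-24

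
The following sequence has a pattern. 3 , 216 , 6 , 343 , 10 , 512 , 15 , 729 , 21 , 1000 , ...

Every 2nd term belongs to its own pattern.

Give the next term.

28

Odd-indexed and even-indexed terms follow separate rules.
Stream A is 3, 6, 10, 15, 21, which is the triangular numbers T_2, T_3, ….
Stream B is 216, 343, 512, 729, 1000, which is the cubes 6³, 7³, 8³, ….
Position 11 falls in stream A as its term 6, giving 28.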